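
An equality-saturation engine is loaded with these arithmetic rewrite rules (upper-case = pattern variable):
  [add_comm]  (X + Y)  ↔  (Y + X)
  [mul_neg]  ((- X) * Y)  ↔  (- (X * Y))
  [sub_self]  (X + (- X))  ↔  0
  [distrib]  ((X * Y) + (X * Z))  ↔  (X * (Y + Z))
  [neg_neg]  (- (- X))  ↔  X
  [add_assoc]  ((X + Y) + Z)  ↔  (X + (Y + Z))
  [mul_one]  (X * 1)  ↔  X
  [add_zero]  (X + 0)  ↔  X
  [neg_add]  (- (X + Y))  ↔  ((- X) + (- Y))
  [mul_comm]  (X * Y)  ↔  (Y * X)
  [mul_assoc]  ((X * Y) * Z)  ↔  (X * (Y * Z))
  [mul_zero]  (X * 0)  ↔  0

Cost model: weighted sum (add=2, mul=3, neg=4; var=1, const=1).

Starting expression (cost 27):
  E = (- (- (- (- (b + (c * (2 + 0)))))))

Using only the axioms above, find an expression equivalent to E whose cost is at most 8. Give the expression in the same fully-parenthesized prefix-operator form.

(b + (c * 2))   [cost 8]

(1) (- (- (- (- (b + (c * (2 + 0)))))))  =[neg_neg →]=  (- (- (b + (c * (2 + 0)))))
(2) (2 + 0)  =[add_zero →]=  2    ⊢ (- (- (b + (c * 2))))
(3) (- (- (b + (c * 2))))  =[neg_neg →]=  (b + (c * 2))    ⊢ cost 8, within 8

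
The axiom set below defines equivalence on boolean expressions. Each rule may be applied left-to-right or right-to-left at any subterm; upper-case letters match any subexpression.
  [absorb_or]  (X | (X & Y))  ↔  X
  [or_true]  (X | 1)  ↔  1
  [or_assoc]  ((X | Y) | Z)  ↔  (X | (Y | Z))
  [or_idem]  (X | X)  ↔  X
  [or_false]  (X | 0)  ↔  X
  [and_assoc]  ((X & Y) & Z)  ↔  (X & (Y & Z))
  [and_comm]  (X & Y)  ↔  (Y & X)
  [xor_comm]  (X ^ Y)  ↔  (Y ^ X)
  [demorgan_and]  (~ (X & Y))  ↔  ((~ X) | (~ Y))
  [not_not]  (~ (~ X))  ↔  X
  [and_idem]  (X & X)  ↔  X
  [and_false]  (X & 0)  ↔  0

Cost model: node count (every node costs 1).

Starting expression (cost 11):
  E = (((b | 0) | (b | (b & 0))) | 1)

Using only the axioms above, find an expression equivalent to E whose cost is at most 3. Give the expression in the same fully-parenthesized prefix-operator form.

1. [and_false →] (b & 0)  →  0;  E = (((b | 0) | (b | 0)) | 1)
2. [or_idem →] ((b | 0) | (b | 0))  →  (b | 0);  E = ((b | 0) | 1)
3. [or_false →] (b | 0)  →  b;  cost 3 ≤ 3, done

(b | 1)   [cost 3]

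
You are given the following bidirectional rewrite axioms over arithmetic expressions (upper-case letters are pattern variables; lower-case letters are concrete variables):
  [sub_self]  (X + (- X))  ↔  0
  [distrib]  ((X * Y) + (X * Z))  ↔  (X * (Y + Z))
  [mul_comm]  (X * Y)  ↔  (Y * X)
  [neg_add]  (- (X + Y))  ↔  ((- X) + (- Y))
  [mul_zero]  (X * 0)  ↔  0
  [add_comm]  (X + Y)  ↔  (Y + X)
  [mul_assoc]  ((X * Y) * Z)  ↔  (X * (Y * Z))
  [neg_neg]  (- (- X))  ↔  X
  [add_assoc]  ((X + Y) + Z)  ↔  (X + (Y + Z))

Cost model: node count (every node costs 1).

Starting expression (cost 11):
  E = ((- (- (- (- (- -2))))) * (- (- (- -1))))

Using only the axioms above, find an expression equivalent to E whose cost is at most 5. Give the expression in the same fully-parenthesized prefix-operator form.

1. [neg_neg →] (- (- -1))  →  -1;  E = ((- (- (- (- (- -2))))) * (- -1))
2. [neg_neg →] (- (- (- (- -2))))  →  (- (- -2));  E = ((- (- (- -2))) * (- -1))
3. [neg_neg →] (- (- (- -2)))  →  (- -2);  cost 5 ≤ 5, done

((- -2) * (- -1))   [cost 5]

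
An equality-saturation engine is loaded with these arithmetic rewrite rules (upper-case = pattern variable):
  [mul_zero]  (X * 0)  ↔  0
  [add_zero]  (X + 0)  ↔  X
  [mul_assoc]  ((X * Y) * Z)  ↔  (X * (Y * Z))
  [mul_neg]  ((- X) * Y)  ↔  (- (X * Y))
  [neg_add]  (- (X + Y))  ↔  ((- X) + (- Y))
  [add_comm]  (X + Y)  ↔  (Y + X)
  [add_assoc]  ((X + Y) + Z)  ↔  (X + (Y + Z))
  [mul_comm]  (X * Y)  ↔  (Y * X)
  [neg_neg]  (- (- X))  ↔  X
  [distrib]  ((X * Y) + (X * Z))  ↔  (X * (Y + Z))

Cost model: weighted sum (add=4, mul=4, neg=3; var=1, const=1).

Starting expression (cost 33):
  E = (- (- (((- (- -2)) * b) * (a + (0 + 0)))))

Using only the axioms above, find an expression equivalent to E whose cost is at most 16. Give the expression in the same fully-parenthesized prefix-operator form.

(1) (- (- -2))  =[neg_neg →]=  -2    ⊢ (- (- ((-2 * b) * (a + (0 + 0)))))
(2) (- (- ((-2 * b) * (a + (0 + 0)))))  =[neg_neg →]=  ((-2 * b) * (a + (0 + 0)))
(3) (0 + 0)  =[add_zero →]=  0    ⊢ cost 16, within 16

((-2 * b) * (a + 0))   [cost 16]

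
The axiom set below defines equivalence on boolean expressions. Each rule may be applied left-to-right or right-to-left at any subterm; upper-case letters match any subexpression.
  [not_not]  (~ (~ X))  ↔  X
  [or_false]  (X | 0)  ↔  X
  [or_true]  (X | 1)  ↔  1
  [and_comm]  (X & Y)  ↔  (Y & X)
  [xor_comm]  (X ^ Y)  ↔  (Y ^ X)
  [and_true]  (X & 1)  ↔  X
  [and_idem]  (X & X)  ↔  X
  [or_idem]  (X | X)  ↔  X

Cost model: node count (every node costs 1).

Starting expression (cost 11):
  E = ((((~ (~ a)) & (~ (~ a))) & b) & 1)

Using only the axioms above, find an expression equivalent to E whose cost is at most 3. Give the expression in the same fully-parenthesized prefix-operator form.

(a & b)   [cost 3]

step 1: and_idem (→) rewrites ((~ (~ a)) & (~ (~ a))) into (~ (~ a)), now (((~ (~ a)) & b) & 1)
step 2: not_not (→) rewrites (~ (~ a)) into a, now ((a & b) & 1)
step 3: and_true (→) rewrites ((a & b) & 1) into (a & b), reaching cost 3 (bound 3)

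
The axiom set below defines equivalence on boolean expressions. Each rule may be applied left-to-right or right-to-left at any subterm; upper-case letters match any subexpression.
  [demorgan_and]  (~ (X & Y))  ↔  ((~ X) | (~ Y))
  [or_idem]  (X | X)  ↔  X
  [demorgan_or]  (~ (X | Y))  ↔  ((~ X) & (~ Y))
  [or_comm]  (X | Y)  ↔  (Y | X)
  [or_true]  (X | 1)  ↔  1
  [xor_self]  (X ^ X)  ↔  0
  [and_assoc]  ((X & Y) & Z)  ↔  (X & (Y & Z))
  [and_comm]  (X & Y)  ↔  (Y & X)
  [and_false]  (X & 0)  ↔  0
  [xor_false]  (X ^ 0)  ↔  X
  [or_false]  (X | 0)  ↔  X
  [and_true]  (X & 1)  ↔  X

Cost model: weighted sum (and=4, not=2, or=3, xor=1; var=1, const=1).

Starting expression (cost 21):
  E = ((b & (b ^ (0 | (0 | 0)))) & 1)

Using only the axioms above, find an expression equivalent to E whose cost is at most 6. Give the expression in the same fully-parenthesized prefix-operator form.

(b & b)   [cost 6]

(1) (0 | 0)  =[or_false →]=  0    ⊢ ((b & (b ^ (0 | 0))) & 1)
(2) (0 | 0)  =[or_idem →]=  0    ⊢ ((b & (b ^ 0)) & 1)
(3) ((b & (b ^ 0)) & 1)  =[and_true →]=  (b & (b ^ 0))
(4) (b ^ 0)  =[xor_false →]=  b    ⊢ cost 6, within 6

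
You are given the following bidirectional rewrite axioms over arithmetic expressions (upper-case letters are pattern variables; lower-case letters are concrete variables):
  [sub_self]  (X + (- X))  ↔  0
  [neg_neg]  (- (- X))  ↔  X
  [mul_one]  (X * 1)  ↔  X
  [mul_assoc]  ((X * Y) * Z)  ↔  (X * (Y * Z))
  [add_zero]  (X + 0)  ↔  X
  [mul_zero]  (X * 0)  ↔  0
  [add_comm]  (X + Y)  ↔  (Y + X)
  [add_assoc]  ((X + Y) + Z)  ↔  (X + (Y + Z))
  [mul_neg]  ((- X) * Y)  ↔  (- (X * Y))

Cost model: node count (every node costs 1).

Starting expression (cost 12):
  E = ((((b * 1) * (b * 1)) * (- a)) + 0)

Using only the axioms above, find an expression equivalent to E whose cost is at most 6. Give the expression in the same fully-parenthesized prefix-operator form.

((b * b) * (- a))   [cost 6]

(1) ((((b * 1) * (b * 1)) * (- a)) + 0)  =[add_zero →]=  (((b * 1) * (b * 1)) * (- a))
(2) (b * 1)  =[mul_one →]=  b    ⊢ ((b * (b * 1)) * (- a))
(3) (b * 1)  =[mul_one →]=  b    ⊢ cost 6, within 6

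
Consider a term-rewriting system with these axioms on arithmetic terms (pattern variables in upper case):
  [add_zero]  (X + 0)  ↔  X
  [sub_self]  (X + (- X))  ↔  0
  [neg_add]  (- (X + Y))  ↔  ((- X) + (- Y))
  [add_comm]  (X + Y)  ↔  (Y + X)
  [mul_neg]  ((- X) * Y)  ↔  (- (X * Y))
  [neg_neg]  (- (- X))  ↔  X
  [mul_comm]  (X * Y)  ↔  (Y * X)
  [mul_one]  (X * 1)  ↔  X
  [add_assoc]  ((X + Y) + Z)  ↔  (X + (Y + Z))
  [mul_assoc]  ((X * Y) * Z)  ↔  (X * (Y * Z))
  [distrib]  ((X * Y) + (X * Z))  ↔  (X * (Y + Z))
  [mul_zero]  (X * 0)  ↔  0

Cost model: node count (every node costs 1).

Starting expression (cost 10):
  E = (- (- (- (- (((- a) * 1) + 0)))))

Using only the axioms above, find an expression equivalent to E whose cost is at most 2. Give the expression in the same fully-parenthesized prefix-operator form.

(1) (- (- (- (((- a) * 1) + 0))))  =[neg_neg →]=  (- (((- a) * 1) + 0))    ⊢ (- (- (((- a) * 1) + 0)))
(2) ((- a) * 1)  =[mul_one →]=  (- a)    ⊢ (- (- ((- a) + 0)))
(3) ((- a) + 0)  =[add_zero →]=  (- a)    ⊢ (- (- (- a)))
(4) (- (- (- a)))  =[neg_neg →]=  (- a)    ⊢ cost 2, within 2

(- a)   [cost 2]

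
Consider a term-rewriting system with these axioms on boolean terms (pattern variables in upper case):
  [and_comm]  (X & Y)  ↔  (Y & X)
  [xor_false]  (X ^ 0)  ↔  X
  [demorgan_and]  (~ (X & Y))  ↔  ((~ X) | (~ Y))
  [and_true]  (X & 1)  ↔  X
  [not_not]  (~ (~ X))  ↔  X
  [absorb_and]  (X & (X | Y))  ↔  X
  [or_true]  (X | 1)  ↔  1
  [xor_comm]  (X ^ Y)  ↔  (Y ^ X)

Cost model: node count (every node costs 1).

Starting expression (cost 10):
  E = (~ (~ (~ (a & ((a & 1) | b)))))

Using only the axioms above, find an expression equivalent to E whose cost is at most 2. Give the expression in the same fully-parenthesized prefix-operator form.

(~ a)   [cost 2]

1. [and_true →] (a & 1)  →  a;  E = (~ (~ (~ (a & (a | b)))))
2. [not_not →] (~ (~ (a & (a | b))))  →  (a & (a | b));  E = (~ (a & (a | b)))
3. [absorb_and →] (a & (a | b))  →  a;  cost 2 ≤ 2, done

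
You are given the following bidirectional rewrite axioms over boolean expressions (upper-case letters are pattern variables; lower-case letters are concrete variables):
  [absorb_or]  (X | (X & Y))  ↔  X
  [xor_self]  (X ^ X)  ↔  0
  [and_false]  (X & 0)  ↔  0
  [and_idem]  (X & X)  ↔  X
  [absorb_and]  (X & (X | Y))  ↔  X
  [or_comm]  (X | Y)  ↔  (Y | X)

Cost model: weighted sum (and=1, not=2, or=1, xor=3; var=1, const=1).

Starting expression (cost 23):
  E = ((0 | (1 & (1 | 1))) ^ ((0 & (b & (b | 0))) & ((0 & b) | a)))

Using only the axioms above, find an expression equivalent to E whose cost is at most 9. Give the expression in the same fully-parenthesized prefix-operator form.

step 1: absorb_and (→) rewrites (b & (b | 0)) into b, now ((0 | (1 & (1 | 1))) ^ ((0 & b) & ((0 & b) | a)))
step 2: absorb_and (→) rewrites ((0 & b) & ((0 & b) | a)) into (0 & b), now ((0 | (1 & (1 | 1))) ^ (0 & b))
step 3: absorb_and (→) rewrites (1 & (1 | 1)) into 1, reaching cost 9 (bound 9)

((0 | 1) ^ (0 & b))   [cost 9]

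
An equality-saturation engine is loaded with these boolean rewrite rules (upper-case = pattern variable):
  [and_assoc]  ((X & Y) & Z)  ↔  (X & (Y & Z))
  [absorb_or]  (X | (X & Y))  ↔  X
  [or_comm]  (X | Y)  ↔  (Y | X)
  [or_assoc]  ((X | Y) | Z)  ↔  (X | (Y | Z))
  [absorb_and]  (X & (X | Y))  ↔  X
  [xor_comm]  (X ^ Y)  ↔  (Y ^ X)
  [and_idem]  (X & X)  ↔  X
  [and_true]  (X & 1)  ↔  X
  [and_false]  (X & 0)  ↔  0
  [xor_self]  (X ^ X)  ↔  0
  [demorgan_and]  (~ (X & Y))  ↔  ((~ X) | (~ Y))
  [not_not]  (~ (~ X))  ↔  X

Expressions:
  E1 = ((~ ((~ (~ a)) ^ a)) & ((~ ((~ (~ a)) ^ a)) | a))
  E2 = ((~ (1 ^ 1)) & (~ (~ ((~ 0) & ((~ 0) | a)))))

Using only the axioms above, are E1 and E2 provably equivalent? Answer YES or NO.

(1) ((~ ((~ (~ a)) ^ a)) & ((~ ((~ (~ a)) ^ a)) | a))  =[absorb_and →]=  (~ ((~ (~ a)) ^ a))
(2) (~ (~ a))  =[not_not →]=  a    ⊢ (~ (a ^ a))
(3) (a ^ a)  =[xor_self →]=  0    ⊢ (~ 0)
(4) (~ 0)  =[and_idem ←]=  ((~ 0) & (~ 0))
(5) 0  =[not_not ←]=  (~ (~ 0))    ⊢ ((~ 0) & (~ (~ (~ 0))))
(6) 0  =[xor_self ←]=  (1 ^ 1)    ⊢ ((~ (1 ^ 1)) & (~ (~ (~ 0))))
(7) (~ 0)  =[absorb_and ←]=  ((~ 0) & ((~ 0) | a))    ⊢ E2

YES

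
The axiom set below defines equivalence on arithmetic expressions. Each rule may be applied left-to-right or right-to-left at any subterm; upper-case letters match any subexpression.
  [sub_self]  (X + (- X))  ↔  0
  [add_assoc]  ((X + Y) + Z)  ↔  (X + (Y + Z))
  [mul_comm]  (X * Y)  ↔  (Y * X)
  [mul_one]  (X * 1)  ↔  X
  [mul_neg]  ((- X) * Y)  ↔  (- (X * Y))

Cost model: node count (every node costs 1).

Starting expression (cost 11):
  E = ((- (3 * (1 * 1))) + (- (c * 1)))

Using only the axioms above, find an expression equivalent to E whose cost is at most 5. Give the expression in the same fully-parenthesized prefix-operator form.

1. [mul_one →] (1 * 1)  →  1;  E = ((- (3 * 1)) + (- (c * 1)))
2. [mul_one →] (3 * 1)  →  3;  E = ((- 3) + (- (c * 1)))
3. [mul_one →] (c * 1)  →  c;  cost 5 ≤ 5, done

((- 3) + (- c))   [cost 5]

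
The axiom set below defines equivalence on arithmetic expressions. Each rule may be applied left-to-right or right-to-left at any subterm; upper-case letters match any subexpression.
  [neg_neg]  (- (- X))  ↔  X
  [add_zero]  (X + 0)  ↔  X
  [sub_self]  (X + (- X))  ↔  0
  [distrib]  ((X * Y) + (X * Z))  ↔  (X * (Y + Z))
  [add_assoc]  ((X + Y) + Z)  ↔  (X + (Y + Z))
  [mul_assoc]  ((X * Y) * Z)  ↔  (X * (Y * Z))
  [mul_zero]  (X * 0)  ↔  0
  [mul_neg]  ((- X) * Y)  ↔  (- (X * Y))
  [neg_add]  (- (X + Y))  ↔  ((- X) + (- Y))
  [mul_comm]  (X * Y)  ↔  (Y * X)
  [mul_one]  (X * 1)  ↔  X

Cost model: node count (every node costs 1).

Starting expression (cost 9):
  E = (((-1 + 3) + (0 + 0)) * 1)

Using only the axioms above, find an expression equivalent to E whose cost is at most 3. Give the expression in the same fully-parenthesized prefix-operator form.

(1) (0 + 0)  =[add_zero →]=  0    ⊢ (((-1 + 3) + 0) * 1)
(2) (((-1 + 3) + 0) * 1)  =[mul_one →]=  ((-1 + 3) + 0)
(3) ((-1 + 3) + 0)  =[add_zero →]=  (-1 + 3)    ⊢ cost 3, within 3

(-1 + 3)   [cost 3]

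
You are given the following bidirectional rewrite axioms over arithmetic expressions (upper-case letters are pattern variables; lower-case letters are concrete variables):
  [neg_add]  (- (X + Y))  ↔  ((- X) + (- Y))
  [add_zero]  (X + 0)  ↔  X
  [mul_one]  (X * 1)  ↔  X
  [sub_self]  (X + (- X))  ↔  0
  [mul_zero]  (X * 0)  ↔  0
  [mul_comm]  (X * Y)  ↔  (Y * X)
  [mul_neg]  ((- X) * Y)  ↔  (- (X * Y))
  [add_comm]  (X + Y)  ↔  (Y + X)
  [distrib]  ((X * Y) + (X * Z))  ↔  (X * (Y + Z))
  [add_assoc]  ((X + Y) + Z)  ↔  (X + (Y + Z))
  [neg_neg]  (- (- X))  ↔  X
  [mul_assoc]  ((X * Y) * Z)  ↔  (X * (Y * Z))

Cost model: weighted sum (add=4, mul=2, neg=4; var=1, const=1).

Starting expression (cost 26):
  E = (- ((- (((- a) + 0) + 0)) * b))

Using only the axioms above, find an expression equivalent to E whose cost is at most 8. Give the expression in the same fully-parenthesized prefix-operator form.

step 1: add_zero (→) rewrites (((- a) + 0) + 0) into ((- a) + 0), now (- ((- ((- a) + 0)) * b))
step 2: add_zero (→) rewrites ((- a) + 0) into (- a), now (- ((- (- a)) * b))
step 3: neg_neg (→) rewrites (- (- a)) into a, reaching cost 8 (bound 8)

(- (a * b))   [cost 8]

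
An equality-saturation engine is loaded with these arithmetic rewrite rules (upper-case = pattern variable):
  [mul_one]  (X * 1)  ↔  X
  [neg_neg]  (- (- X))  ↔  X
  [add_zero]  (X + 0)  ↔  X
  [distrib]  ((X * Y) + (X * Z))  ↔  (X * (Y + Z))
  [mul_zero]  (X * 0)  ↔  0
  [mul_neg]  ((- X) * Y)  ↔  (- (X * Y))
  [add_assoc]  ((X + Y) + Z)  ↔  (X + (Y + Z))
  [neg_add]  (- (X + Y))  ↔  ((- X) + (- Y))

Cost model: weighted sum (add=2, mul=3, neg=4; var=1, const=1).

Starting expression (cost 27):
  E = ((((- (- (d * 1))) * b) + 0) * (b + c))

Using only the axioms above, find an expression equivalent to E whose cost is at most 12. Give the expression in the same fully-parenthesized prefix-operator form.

step 1: neg_neg (→) rewrites (- (- (d * 1))) into (d * 1), now ((((d * 1) * b) + 0) * (b + c))
step 2: mul_one (→) rewrites (d * 1) into d, now (((d * b) + 0) * (b + c))
step 3: add_zero (→) rewrites ((d * b) + 0) into (d * b), reaching cost 12 (bound 12)

((d * b) * (b + c))   [cost 12]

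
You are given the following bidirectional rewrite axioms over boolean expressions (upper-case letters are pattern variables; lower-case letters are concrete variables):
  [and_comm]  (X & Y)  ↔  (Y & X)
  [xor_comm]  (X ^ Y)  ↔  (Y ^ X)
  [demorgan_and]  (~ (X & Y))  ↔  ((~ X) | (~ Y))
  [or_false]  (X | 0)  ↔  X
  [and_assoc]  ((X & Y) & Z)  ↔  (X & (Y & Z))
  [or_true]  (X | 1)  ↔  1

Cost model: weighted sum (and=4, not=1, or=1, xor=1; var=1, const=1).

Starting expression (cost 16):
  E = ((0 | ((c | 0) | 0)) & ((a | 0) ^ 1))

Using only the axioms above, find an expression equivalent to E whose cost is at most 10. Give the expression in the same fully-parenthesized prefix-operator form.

(1) ((c | 0) | 0)  =[or_false →]=  (c | 0)    ⊢ ((0 | (c | 0)) & ((a | 0) ^ 1))
(2) (c | 0)  =[or_false →]=  c    ⊢ ((0 | c) & ((a | 0) ^ 1))
(3) (a | 0)  =[or_false →]=  a    ⊢ cost 10, within 10

((0 | c) & (a ^ 1))   [cost 10]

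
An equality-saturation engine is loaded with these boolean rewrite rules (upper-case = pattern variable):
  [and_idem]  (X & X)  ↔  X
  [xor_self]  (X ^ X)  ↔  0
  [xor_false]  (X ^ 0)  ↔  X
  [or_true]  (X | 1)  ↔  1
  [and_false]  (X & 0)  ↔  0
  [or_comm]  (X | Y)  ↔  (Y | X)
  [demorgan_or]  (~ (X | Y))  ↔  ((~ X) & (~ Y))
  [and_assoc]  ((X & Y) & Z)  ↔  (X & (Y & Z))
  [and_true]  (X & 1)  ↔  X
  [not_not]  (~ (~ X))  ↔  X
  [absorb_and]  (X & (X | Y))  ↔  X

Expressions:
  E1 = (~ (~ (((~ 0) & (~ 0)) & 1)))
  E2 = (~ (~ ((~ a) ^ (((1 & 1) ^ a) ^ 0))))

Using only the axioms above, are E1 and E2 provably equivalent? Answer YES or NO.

NO

All listed rules preserve value, hence provable equivalence implies equal values everywhere; look for a separating assignment.
a=0 gives E1 ↦ 1, E2 ↦ 0; values differ ⇒ not provably equivalent.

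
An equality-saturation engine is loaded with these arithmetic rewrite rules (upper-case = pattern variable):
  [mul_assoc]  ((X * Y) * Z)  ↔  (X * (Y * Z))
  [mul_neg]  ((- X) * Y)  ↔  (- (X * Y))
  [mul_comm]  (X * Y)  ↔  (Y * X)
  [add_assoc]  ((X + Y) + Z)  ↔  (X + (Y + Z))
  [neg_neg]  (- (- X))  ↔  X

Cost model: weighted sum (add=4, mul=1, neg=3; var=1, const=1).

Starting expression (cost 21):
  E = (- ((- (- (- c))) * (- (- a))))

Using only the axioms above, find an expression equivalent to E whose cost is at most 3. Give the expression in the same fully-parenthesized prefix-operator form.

(c * a)   [cost 3]

(1) (- (- c))  =[neg_neg →]=  c    ⊢ (- ((- c) * (- (- a))))
(2) ((- c) * (- (- a)))  =[mul_neg →]=  (- (c * (- (- a))))    ⊢ (- (- (c * (- (- a)))))
(3) (- (- (c * (- (- a)))))  =[neg_neg →]=  (c * (- (- a)))
(4) (- (- a))  =[neg_neg →]=  a    ⊢ cost 3, within 3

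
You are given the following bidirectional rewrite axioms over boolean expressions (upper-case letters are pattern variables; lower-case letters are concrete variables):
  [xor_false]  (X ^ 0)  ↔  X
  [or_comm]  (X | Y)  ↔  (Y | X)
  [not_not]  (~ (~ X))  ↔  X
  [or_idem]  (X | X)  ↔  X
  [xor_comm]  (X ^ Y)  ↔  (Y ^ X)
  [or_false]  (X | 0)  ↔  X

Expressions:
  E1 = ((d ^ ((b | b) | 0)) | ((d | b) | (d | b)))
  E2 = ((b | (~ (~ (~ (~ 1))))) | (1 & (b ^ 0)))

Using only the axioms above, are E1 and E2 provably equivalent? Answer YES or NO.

NO

All listed rules preserve value, hence provable equivalence implies equal values everywhere; look for a separating assignment.
b=0, d=0 gives E1 ↦ 0, E2 ↦ 1; values differ ⇒ not provably equivalent.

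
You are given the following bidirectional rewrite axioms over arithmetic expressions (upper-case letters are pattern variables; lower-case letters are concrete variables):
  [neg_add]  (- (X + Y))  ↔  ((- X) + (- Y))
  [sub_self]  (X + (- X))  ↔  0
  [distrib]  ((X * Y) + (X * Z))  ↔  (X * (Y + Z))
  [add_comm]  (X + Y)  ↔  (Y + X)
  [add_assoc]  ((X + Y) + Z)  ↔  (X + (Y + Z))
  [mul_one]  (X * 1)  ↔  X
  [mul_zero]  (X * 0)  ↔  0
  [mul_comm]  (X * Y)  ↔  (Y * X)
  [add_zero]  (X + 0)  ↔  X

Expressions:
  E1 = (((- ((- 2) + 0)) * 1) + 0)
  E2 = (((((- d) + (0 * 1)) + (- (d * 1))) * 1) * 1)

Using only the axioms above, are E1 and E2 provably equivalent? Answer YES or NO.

NO

The axioms are sound identities: if E1 ↔* E2 then E1 and E2 evaluate identically under any assignment.
Under d=0: E1 evaluates to 2, E2 to 0. Distinct ⇒ no rewrite sequence connects them.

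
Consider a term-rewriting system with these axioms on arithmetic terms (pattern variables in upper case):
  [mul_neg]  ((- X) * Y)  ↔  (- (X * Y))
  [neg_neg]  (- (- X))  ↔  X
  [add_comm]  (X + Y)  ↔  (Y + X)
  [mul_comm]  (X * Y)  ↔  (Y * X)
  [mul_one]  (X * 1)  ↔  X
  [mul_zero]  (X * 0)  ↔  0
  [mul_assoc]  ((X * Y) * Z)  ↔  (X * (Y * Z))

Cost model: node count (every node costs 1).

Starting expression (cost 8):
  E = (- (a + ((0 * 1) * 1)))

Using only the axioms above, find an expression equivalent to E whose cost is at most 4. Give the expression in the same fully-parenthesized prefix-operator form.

(- (a + 0))   [cost 4]

1. [mul_assoc →] ((0 * 1) * 1)  →  (0 * (1 * 1));  E = (- (a + (0 * (1 * 1))))
2. [mul_one →] (1 * 1)  →  1;  E = (- (a + (0 * 1)))
3. [mul_one →] (0 * 1)  →  0;  cost 4 ≤ 4, done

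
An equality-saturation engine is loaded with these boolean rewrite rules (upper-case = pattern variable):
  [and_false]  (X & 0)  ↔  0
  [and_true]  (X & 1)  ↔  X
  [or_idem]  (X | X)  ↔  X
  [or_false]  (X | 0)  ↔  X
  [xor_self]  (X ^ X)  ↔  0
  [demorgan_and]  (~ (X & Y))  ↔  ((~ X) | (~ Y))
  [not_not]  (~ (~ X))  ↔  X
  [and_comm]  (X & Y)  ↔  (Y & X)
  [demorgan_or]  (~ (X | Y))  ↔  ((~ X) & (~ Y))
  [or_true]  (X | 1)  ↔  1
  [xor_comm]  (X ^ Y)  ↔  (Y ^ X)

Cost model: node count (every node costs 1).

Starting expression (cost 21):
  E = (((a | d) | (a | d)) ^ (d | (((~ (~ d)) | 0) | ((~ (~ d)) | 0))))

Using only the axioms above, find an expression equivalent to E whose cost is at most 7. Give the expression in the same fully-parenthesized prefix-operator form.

((a | d) ^ (d | d))   [cost 7]

1. [or_idem →] (((~ (~ d)) | 0) | ((~ (~ d)) | 0))  →  ((~ (~ d)) | 0);  E = (((a | d) | (a | d)) ^ (d | ((~ (~ d)) | 0)))
2. [not_not →] (~ (~ d))  →  d;  E = (((a | d) | (a | d)) ^ (d | (d | 0)))
3. [or_idem →] ((a | d) | (a | d))  →  (a | d);  E = ((a | d) ^ (d | (d | 0)))
4. [or_false →] (d | 0)  →  d;  cost 7 ≤ 7, done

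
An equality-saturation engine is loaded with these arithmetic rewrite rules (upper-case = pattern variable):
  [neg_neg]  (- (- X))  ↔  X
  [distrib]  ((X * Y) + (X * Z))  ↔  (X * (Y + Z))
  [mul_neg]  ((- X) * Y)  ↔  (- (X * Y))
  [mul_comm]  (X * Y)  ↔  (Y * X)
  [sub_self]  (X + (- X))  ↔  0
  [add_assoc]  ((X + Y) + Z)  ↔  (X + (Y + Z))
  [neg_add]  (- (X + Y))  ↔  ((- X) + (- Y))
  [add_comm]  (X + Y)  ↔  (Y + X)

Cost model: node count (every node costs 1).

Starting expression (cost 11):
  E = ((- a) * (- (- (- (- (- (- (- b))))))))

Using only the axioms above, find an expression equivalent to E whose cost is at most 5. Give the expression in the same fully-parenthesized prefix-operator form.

1. [neg_neg →] (- (- b))  →  b;  E = ((- a) * (- (- (- (- (- b))))))
2. [neg_neg →] (- (- (- (- (- b)))))  →  (- (- (- b)));  E = ((- a) * (- (- (- b))))
3. [neg_neg →] (- (- b))  →  b;  cost 5 ≤ 5, done

((- a) * (- b))   [cost 5]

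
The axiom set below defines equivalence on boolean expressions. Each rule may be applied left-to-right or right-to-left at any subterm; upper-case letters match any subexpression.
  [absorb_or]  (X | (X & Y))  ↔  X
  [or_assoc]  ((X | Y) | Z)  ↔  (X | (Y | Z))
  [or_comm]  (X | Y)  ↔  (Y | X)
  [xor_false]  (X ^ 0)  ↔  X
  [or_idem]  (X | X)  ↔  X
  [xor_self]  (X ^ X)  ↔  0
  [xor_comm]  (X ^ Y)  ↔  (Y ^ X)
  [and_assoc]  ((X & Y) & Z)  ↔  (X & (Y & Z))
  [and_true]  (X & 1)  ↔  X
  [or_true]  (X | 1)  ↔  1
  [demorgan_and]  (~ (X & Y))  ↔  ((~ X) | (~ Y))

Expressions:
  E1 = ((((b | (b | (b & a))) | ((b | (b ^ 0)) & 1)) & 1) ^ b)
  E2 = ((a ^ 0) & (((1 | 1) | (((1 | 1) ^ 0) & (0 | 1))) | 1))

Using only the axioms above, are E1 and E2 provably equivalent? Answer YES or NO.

All listed rules preserve value, hence provable equivalence implies equal values everywhere; look for a separating assignment.
a=1, b=0 gives E1 ↦ 0, E2 ↦ 1; values differ ⇒ not provably equivalent.

NO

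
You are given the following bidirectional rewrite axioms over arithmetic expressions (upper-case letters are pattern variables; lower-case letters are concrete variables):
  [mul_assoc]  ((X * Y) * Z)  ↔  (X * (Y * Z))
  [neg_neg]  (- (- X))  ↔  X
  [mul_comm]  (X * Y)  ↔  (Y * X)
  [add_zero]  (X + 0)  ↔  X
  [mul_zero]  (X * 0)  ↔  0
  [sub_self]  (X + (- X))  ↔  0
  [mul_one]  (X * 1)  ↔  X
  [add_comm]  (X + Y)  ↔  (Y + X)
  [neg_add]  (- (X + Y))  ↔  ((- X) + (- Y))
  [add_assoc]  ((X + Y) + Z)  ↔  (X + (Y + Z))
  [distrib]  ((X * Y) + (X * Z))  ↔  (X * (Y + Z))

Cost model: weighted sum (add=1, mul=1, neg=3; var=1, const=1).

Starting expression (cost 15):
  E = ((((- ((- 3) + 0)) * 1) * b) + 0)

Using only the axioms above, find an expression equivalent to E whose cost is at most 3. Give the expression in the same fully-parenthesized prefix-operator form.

(3 * b)   [cost 3]

step 1: add_zero (→) rewrites ((((- ((- 3) + 0)) * 1) * b) + 0) into (((- ((- 3) + 0)) * 1) * b)
step 2: mul_one (→) rewrites ((- ((- 3) + 0)) * 1) into (- ((- 3) + 0)), now ((- ((- 3) + 0)) * b)
step 3: add_zero (→) rewrites ((- 3) + 0) into (- 3), now ((- (- 3)) * b)
step 4: neg_neg (→) rewrites (- (- 3)) into 3, reaching cost 3 (bound 3)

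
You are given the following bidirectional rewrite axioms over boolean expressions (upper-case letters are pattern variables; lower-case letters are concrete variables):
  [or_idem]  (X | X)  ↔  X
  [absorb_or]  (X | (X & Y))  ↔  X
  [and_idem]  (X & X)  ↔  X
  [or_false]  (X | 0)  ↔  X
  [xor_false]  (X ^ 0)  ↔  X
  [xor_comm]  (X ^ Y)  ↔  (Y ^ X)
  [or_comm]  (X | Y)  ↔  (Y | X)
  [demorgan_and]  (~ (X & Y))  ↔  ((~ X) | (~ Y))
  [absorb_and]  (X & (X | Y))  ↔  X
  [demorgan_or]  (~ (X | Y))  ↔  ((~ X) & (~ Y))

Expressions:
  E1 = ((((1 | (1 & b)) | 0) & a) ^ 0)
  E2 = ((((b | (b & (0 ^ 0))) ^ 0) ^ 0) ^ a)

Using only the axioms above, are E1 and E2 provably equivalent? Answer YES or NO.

The axioms are sound identities: if E1 ↔* E2 then E1 and E2 evaluate identically under any assignment.
Under a=0, b=1: E1 evaluates to 0, E2 to 1. Distinct ⇒ no rewrite sequence connects them.

NO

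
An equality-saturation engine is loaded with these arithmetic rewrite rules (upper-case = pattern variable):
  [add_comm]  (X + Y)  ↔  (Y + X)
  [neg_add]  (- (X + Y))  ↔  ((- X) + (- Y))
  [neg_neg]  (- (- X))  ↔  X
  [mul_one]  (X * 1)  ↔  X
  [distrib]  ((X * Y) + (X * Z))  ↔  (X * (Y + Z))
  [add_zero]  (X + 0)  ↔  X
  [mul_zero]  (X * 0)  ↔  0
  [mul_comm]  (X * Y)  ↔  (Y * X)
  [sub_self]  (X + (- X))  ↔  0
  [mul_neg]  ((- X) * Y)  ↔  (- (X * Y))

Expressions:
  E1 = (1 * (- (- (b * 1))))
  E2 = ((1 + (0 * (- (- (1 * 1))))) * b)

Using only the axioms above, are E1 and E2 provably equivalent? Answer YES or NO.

YES

step 1: neg_neg (→) rewrites (- (- (b * 1))) into (b * 1), now (1 * (b * 1))
step 2: mul_comm (→) rewrites (1 * (b * 1)) into ((b * 1) * 1)
step 3: mul_one (→) rewrites ((b * 1) * 1) into (b * 1)
step 4: mul_comm (→) rewrites (b * 1) into (1 * b)
step 5: add_zero (←) rewrites 1 into (1 + 0), now ((1 + 0) * b)
step 6: mul_one (←) rewrites 0 into (0 * 1), now ((1 + (0 * 1)) * b)
step 7: mul_one (←) rewrites 1 into (1 * 1), now ((1 + (0 * (1 * 1))) * b)
step 8: neg_neg (←) rewrites (1 * 1) into (- (- (1 * 1))), which is E2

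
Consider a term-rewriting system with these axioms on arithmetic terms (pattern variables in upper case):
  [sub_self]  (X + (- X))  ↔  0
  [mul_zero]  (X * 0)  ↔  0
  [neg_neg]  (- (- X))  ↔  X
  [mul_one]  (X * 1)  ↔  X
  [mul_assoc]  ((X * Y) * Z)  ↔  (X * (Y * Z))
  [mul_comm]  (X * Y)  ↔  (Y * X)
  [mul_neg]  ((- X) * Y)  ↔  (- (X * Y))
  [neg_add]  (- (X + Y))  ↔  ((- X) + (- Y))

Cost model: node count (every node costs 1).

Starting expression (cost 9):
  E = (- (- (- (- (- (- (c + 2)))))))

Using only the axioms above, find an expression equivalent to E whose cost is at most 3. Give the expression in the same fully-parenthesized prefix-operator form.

step 1: neg_neg (→) rewrites (- (- (- (- (- (c + 2)))))) into (- (- (- (c + 2)))), now (- (- (- (- (c + 2)))))
step 2: neg_neg (→) rewrites (- (- (- (- (c + 2))))) into (- (- (c + 2)))
step 3: neg_neg (→) rewrites (- (- (c + 2))) into (c + 2), reaching cost 3 (bound 3)

(c + 2)   [cost 3]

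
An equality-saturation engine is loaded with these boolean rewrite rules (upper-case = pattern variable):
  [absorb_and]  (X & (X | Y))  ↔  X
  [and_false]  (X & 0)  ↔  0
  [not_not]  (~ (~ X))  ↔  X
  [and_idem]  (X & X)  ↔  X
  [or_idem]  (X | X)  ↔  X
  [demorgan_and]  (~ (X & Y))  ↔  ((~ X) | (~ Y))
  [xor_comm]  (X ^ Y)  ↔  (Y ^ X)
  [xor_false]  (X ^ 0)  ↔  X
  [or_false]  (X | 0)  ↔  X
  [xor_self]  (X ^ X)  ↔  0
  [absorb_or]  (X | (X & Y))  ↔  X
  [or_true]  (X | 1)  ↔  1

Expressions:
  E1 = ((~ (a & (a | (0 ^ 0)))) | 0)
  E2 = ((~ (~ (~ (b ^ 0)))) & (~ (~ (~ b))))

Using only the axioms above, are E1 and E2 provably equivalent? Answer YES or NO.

NO

The axioms are sound identities: if E1 ↔* E2 then E1 and E2 evaluate identically under any assignment.
Under a=0, b=1: E1 evaluates to 1, E2 to 0. Distinct ⇒ no rewrite sequence connects them.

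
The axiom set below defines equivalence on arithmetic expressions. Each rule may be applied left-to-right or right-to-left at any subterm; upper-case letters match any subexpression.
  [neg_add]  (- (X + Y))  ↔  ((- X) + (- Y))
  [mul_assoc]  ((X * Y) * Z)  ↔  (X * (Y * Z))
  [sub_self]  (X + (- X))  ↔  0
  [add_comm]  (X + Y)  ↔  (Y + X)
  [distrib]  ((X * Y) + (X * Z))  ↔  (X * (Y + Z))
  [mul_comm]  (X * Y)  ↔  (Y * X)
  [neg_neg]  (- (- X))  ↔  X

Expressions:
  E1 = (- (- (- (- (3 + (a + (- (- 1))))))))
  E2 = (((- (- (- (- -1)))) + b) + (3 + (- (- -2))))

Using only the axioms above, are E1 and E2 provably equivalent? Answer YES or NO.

NO

Every axiom is a valid identity, so a rewrite proof would force E1 and E2 to agree under every assignment.
At a=0, b=0: E1 = 4 but E2 = 0; they differ, so no derivation exists.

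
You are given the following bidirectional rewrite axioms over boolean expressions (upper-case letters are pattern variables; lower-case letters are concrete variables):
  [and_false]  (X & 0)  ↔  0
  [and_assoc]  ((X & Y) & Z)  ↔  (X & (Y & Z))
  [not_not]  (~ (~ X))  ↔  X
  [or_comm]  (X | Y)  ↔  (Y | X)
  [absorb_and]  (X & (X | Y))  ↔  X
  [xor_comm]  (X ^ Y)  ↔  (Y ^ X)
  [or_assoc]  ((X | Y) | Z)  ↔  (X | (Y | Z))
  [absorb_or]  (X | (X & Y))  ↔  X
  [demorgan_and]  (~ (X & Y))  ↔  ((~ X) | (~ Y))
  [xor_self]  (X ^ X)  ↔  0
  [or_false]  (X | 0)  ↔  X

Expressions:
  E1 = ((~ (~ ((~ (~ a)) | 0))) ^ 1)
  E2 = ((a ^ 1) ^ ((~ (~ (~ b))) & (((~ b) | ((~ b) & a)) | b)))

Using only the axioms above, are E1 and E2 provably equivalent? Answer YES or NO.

NO

Every axiom is a valid identity, so a rewrite proof would force E1 and E2 to agree under every assignment.
At a=0, b=0: E1 = 1 but E2 = 0; they differ, so no derivation exists.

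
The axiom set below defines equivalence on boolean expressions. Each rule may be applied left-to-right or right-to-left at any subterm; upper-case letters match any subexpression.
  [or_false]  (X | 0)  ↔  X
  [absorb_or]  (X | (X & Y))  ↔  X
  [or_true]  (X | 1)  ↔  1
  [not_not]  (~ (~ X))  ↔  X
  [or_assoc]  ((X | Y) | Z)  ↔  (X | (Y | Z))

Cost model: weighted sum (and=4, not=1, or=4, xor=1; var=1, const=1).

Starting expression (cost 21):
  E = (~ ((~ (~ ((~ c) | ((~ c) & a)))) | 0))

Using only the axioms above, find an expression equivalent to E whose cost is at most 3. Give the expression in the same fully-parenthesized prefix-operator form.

1. [not_not →] (~ (~ ((~ c) | ((~ c) & a))))  →  ((~ c) | ((~ c) & a));  E = (~ (((~ c) | ((~ c) & a)) | 0))
2. [absorb_or →] ((~ c) | ((~ c) & a))  →  (~ c);  E = (~ ((~ c) | 0))
3. [or_false →] ((~ c) | 0)  →  (~ c);  cost 3 ≤ 3, done

(~ (~ c))   [cost 3]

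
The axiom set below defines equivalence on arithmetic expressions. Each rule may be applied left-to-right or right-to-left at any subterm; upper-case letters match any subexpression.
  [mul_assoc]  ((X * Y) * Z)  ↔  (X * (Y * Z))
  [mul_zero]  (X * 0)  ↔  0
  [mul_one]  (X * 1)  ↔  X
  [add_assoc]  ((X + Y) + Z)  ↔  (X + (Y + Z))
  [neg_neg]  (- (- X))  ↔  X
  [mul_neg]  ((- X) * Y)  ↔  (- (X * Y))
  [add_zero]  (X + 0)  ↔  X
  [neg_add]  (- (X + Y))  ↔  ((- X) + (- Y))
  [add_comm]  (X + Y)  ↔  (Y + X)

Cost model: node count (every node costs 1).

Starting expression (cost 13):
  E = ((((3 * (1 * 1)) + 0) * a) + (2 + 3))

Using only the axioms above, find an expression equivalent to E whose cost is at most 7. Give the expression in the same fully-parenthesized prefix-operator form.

((3 * a) + (2 + 3))   [cost 7]

(1) ((3 * (1 * 1)) + 0)  =[add_zero →]=  (3 * (1 * 1))    ⊢ (((3 * (1 * 1)) * a) + (2 + 3))
(2) (1 * 1)  =[mul_one →]=  1    ⊢ (((3 * 1) * a) + (2 + 3))
(3) (3 * 1)  =[mul_one →]=  3    ⊢ cost 7, within 7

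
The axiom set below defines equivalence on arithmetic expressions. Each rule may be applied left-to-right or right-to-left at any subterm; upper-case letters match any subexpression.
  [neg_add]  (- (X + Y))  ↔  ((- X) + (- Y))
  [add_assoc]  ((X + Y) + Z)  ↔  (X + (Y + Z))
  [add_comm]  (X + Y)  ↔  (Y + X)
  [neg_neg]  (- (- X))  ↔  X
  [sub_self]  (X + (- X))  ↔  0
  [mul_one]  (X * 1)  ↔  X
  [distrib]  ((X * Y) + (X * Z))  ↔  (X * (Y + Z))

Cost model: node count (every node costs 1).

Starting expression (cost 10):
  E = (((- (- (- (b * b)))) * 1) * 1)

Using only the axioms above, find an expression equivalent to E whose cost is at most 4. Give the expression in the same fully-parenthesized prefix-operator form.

(1) ((- (- (- (b * b)))) * 1)  =[mul_one →]=  (- (- (- (b * b))))    ⊢ ((- (- (- (b * b)))) * 1)
(2) ((- (- (- (b * b)))) * 1)  =[mul_one →]=  (- (- (- (b * b))))
(3) (- (- (b * b)))  =[neg_neg →]=  (b * b)    ⊢ cost 4, within 4

(- (b * b))   [cost 4]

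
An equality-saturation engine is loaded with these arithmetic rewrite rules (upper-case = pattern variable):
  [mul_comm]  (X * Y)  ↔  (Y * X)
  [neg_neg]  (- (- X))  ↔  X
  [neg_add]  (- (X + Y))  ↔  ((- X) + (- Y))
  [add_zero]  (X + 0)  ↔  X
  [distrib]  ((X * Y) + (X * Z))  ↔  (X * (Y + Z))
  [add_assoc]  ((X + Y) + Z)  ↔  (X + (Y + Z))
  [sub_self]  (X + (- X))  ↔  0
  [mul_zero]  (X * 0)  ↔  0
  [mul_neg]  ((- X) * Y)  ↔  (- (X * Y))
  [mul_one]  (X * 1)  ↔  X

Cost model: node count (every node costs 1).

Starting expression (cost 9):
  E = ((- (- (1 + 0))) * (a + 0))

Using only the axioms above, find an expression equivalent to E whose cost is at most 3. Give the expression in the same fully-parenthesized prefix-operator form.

(1 * a)   [cost 3]

1. [neg_neg →] (- (- (1 + 0)))  →  (1 + 0);  E = ((1 + 0) * (a + 0))
2. [add_zero →] (a + 0)  →  a;  E = ((1 + 0) * a)
3. [add_zero →] (1 + 0)  →  1;  cost 3 ≤ 3, done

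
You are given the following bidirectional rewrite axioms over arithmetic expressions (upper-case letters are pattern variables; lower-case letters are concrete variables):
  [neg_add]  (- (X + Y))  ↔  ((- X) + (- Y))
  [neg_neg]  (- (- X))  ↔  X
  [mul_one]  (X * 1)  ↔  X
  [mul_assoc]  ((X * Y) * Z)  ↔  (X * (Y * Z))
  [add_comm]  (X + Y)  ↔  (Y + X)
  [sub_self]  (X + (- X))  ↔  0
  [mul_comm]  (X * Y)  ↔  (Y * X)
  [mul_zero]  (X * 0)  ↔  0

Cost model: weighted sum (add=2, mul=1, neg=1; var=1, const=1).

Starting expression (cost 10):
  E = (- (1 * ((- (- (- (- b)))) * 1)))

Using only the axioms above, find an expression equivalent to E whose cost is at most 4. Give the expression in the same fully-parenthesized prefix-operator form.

1. [mul_one →] ((- (- (- (- b)))) * 1)  →  (- (- (- (- b))));  E = (- (1 * (- (- (- (- b))))))
2. [neg_neg →] (- (- (- (- b))))  →  (- (- b));  E = (- (1 * (- (- b))))
3. [neg_neg →] (- (- b))  →  b;  cost 4 ≤ 4, done

(- (1 * b))   [cost 4]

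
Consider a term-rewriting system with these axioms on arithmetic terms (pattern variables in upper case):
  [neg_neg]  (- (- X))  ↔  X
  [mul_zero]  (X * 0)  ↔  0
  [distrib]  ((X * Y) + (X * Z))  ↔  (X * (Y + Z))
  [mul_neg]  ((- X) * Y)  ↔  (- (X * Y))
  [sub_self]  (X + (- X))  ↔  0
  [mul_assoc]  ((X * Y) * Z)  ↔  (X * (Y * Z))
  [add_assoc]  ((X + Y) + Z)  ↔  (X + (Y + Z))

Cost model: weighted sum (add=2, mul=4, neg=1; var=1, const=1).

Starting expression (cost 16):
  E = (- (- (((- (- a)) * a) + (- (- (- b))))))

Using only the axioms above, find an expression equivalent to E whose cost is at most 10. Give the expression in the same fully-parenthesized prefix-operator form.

1. [neg_neg →] (- (- (((- (- a)) * a) + (- (- (- b))))))  →  (((- (- a)) * a) + (- (- (- b))))
2. [neg_neg →] (- (- (- b)))  →  (- b);  E = (((- (- a)) * a) + (- b))
3. [neg_neg →] (- (- a))  →  a;  cost 10 ≤ 10, done

((a * a) + (- b))   [cost 10]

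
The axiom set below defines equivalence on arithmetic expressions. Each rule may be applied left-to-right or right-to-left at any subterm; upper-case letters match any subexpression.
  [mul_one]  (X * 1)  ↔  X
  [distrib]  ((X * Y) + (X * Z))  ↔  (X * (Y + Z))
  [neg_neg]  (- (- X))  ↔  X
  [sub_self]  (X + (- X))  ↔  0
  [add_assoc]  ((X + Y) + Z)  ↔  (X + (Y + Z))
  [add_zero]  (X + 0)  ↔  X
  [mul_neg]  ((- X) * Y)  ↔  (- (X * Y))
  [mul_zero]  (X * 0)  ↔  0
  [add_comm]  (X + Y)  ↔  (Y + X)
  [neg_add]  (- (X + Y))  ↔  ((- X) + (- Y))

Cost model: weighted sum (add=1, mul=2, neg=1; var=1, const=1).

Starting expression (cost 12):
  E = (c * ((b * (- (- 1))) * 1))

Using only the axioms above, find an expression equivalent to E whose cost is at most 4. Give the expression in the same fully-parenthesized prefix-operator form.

(c * b)   [cost 4]

1. [mul_one →] ((b * (- (- 1))) * 1)  →  (b * (- (- 1)));  E = (c * (b * (- (- 1))))
2. [neg_neg →] (- (- 1))  →  1;  E = (c * (b * 1))
3. [mul_one →] (b * 1)  →  b;  cost 4 ≤ 4, done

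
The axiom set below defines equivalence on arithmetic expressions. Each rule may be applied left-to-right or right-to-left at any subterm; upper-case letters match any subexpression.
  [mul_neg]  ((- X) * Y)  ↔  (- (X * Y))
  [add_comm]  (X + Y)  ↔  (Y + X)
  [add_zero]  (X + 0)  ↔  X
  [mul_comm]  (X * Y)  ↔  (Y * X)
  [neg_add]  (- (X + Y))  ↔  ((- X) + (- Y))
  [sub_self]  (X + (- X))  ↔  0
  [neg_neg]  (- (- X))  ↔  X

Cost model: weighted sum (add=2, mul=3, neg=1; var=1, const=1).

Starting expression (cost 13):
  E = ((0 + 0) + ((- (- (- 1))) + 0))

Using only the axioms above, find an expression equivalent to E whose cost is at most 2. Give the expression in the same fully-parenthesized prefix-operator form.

(1) ((- (- (- 1))) + 0)  =[add_zero →]=  (- (- (- 1)))    ⊢ ((0 + 0) + (- (- (- 1))))
(2) ((0 + 0) + (- (- (- 1))))  =[add_comm →]=  ((- (- (- 1))) + (0 + 0))
(3) (- (- 1))  =[neg_neg →]=  1    ⊢ ((- 1) + (0 + 0))
(4) (0 + 0)  =[add_zero →]=  0    ⊢ ((- 1) + 0)
(5) ((- 1) + 0)  =[add_zero →]=  (- 1)    ⊢ cost 2, within 2

(- 1)   [cost 2]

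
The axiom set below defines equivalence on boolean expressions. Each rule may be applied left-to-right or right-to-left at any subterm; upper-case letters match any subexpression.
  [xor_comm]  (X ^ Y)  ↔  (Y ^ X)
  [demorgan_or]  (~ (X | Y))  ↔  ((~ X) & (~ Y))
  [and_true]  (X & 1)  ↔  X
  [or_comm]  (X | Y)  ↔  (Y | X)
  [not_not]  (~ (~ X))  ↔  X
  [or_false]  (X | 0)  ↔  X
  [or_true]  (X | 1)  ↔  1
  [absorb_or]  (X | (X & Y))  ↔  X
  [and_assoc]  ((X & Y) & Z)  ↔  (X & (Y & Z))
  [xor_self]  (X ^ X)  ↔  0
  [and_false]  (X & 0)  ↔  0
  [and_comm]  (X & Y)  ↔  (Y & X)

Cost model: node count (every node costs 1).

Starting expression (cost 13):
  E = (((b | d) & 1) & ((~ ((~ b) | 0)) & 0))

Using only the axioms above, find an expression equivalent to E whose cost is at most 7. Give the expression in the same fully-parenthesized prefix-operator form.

step 1: or_false (→) rewrites ((~ b) | 0) into (~ b), now (((b | d) & 1) & ((~ (~ b)) & 0))
step 2: not_not (→) rewrites (~ (~ b)) into b, now (((b | d) & 1) & (b & 0))
step 3: and_true (→) rewrites ((b | d) & 1) into (b | d), reaching cost 7 (bound 7)

((b | d) & (b & 0))   [cost 7]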